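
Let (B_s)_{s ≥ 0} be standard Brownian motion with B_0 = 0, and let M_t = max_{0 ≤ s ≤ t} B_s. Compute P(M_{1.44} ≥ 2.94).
P(M_{1.44} ≥ 2.94) = 2·P(B_{1.44} ≥ 2.94) = 2(1 − Φ(2.94/√1.44)) ≈ 0.0143

By the reflection principle for Brownian motion, P(M_t ≥ a) = 2 · P(B_t ≥ a) for a ≥ 0. Since B_t ~ N(0, t), P(B_t ≥ 2.94) = 1 − Φ(2.94/√t) = 1 − Φ(2.94/√1.44) = 1 − Φ(2.4500). So
  P(M_{1.44} ≥ 2.94) = 2(1 − Φ(2.4500)) ≈ 0.0143.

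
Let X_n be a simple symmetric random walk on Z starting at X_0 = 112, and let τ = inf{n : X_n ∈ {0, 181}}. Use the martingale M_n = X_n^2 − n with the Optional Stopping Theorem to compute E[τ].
E[τ] = 7728

M_n = X_n^2 − n is a martingale (since E[X_{n+1}^2 | F_n] = X_n^2 + 1). By OST (τ has finite mean in a bounded region), E[M_τ] = E[M_0] = X_0^2 − 0 = 112^2 = 12544. Also E[M_τ] = E[X_τ^2] − E[τ]. The walk exits at 0 or 181, with P(hit 181 first) = 112/181, so E[X_τ^2] = 181^2 · 112/181 + 0 = 20272. Thus E[τ] = E[X_τ^2] − E[M_τ] = 20272 − 12544 = 7728 = 112(181 − 112) = 7728.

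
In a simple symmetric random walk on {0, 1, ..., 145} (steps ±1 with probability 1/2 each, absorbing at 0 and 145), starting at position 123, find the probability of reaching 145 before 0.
P(hit 145 before 0) = 123/145

Let u_k = P(hit 145 before 0 | start at k). Then u_0 = 0, u_145 = 1, and u_k = u_{k-1}/2 + u_{k+1}/2 for 1 ≤ k ≤ 144. This harmonic recurrence is solved by u_k = k/145, giving u_123 = 123/145.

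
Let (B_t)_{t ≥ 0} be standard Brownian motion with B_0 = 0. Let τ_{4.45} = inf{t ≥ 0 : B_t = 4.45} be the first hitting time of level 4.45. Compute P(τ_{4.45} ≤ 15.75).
P(τ_{4.45} ≤ 15.75) = 2(1 − Φ(4.45/√15.75)) = 2(1 − Φ(1.1213)) ≈ 0.2622

By the reflection principle for standard BM, P(τ_b ≤ t) = 2 · P(B_t ≥ b). Since B_t ~ N(0, t), P(B_t ≥ 4.45) = 1 − Φ(4.45/√t) = 1 − Φ(4.45/√15.75) = 1 − Φ(1.1213) ≈ 0.13108. Doubling: P(τ_{4.45} ≤ 15.75) ≈ 2 · 0.13108 = 0.26216 ≈ 0.2622.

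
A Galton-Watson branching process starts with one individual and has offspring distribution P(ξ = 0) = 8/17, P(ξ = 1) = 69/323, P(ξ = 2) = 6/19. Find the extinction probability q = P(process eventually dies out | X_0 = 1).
q = 1

Mean offspring μ = 0·8/17 + 1·69/323 + 2·6/19 = 273/323 ≤ 1. For μ ≤ 1 with offspring not concentrated at 1, the Galton-Watson process goes extinct almost surely, so q = 1.
(Algebraic check: The pgf is f(s) = 8/17 + 69/323·s + 6/19·s². The extinction probability q is the smallest fixed point of f in [0, 1]. Setting s = f(s):
  6/19·s² + (69/323 − 1)·s + 8/17 = 0
  6/19·s² − (8/17 + 6/19)·s + 8/17 = 0
which factors as (s − 1)·(6/19·s − 8/17) = 0, giving roots s = 1 and s = (8/17)/(6/19) = 76/51. Since 76/51 ≥ 1, the smallest root in [0, 1] is s = 1.)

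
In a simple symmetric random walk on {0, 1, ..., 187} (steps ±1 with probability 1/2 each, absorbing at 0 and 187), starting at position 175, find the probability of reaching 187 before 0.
P(hit 187 before 0) = 175/187

Let u_k = P(hit 187 before 0 | start at k). Then u_0 = 0, u_187 = 1, and u_k = u_{k-1}/2 + u_{k+1}/2 for 1 ≤ k ≤ 186. This harmonic recurrence is solved by u_k = k/187, giving u_175 = 175/187.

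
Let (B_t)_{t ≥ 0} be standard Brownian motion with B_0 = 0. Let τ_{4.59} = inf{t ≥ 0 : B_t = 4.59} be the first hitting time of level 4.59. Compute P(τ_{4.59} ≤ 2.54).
P(τ_{4.59} ≤ 2.54) = 2(1 − Φ(4.59/√2.54)) = 2(1 − Φ(2.8800)) ≈ 0.0040

By the reflection principle for standard BM, P(τ_b ≤ t) = 2 · P(B_t ≥ b). Since B_t ~ N(0, t), P(B_t ≥ 4.59) = 1 − Φ(4.59/√t) = 1 − Φ(4.59/√2.54) = 1 − Φ(2.8800) ≈ 0.00199. Doubling: P(τ_{4.59} ≤ 2.54) ≈ 2 · 0.00199 = 0.00398 ≈ 0.0040.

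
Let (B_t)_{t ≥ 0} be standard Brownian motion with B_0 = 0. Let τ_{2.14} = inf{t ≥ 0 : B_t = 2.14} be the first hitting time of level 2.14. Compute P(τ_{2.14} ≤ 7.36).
P(τ_{2.14} ≤ 7.36) = 2(1 − Φ(2.14/√7.36)) = 2(1 − Φ(0.7888)) ≈ 0.4302

By the reflection principle for standard BM, P(τ_b ≤ t) = 2 · P(B_t ≥ b). Since B_t ~ N(0, t), P(B_t ≥ 2.14) = 1 − Φ(2.14/√t) = 1 − Φ(2.14/√7.36) = 1 − Φ(0.7888) ≈ 0.21511. Doubling: P(τ_{2.14} ≤ 7.36) ≈ 2 · 0.21511 = 0.43022 ≈ 0.4302.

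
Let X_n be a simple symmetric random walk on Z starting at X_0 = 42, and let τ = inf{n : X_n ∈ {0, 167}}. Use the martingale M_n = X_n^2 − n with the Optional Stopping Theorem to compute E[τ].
E[τ] = 5250

M_n = X_n^2 − n is a martingale (since E[X_{n+1}^2 | F_n] = X_n^2 + 1). By OST (τ has finite mean in a bounded region), E[M_τ] = E[M_0] = X_0^2 − 0 = 42^2 = 1764. Also E[M_τ] = E[X_τ^2] − E[τ]. The walk exits at 0 or 167, with P(hit 167 first) = 42/167, so E[X_τ^2] = 167^2 · 42/167 + 0 = 7014. Thus E[τ] = E[X_τ^2] − E[M_τ] = 7014 − 1764 = 5250 = 42(167 − 42) = 5250.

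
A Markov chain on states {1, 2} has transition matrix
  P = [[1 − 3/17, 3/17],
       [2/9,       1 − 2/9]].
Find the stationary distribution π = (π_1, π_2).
π_1 = 34/61, π_2 = 27/61

Solve πP = π with π_1 + π_2 = 1. From πP = π: π_1 · (1 − 3/17) + π_2 · 2/9 = π_1 ⇒ π_2 · 2/9 = π_1 · 3/17 ⇒ π_2/π_1 = (3/17)/(2/9) = 27/34. Together with π_1 + π_2 = 1:
  π_1 = (2/9)/(3/17 + 2/9) = (2/9)/(61/153) = 34/61,
  π_2 = (3/17)/(3/17 + 2/9) = (3/17)/(61/153) = 27/61.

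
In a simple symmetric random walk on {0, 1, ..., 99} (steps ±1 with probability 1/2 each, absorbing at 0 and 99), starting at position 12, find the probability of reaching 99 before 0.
P(hit 99 before 0) = 12/99 = 4/33

Let u_k = P(hit 99 before 0 | start at k). Then u_0 = 0, u_99 = 1, and u_k = u_{k-1}/2 + u_{k+1}/2 for 1 ≤ k ≤ 98. This harmonic recurrence is solved by u_k = k/99, giving u_12 = 12/99 = 4/33.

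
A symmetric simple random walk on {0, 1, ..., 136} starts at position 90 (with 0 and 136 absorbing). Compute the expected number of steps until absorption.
E[τ | X_0 = 90] = 4140

Let v_k = E[τ | X_0 = k]. Boundary: v_0 = v_136 = 0. Recurrence: v_k = 1 + (v_{k-1} + v_{k+1})/2 for 1 ≤ k ≤ 135. The particular solution to v_k − (v_{k-1} + v_{k+1})/2 = 1 is v_k = −k^2. Adding homogeneous solution A + B k and matching boundaries gives v_k = k (136 − k). Substituting k = 90: v_90 = 90 · 46 = 4140.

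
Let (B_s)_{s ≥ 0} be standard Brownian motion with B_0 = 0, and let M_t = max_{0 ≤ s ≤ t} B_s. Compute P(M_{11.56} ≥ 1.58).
P(M_{11.56} ≥ 1.58) = 2·P(B_{11.56} ≥ 1.58) = 2(1 − Φ(1.58/√11.56)) ≈ 0.6421

By the reflection principle for Brownian motion, P(M_t ≥ a) = 2 · P(B_t ≥ a) for a ≥ 0. Since B_t ~ N(0, t), P(B_t ≥ 1.58) = 1 − Φ(1.58/√t) = 1 − Φ(1.58/√11.56) = 1 − Φ(0.4647). So
  P(M_{11.56} ≥ 1.58) = 2(1 − Φ(0.4647)) ≈ 0.6421.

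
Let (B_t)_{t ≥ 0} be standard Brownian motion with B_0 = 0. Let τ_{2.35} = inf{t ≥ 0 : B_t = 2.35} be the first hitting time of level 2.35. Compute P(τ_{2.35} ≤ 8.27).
P(τ_{2.35} ≤ 8.27) = 2(1 − Φ(2.35/√8.27)) = 2(1 − Φ(0.8172)) ≈ 0.4138

By the reflection principle for standard BM, P(τ_b ≤ t) = 2 · P(B_t ≥ b). Since B_t ~ N(0, t), P(B_t ≥ 2.35) = 1 − Φ(2.35/√t) = 1 − Φ(2.35/√8.27) = 1 − Φ(0.8172) ≈ 0.20691. Doubling: P(τ_{2.35} ≤ 8.27) ≈ 2 · 0.20691 = 0.41382 ≈ 0.4138.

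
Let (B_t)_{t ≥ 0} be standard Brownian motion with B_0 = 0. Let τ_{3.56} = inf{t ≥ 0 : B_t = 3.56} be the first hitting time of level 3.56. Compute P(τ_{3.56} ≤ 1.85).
P(τ_{3.56} ≤ 1.85) = 2(1 − Φ(3.56/√1.85)) = 2(1 − Φ(2.6174)) ≈ 0.0089

By the reflection principle for standard BM, P(τ_b ≤ t) = 2 · P(B_t ≥ b). Since B_t ~ N(0, t), P(B_t ≥ 3.56) = 1 − Φ(3.56/√t) = 1 − Φ(3.56/√1.85) = 1 − Φ(2.6174) ≈ 0.00443. Doubling: P(τ_{3.56} ≤ 1.85) ≈ 2 · 0.00443 = 0.00886 ≈ 0.0089.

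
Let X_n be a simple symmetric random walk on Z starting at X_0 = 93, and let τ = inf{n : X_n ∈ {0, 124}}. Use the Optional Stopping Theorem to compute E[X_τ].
E[X_τ] = 93

X_n is a martingale and τ is a bounded-mean stopping time (indeed τ is finite a.s. with bounded expectation since the walk is in a bounded region). By the OST, E[X_τ] = E[X_0] = 93. Equivalently: E[X_τ] = 124 · P(hit 124 first) + 0 · P(hit 0 first) = 124 · (93/124) = 93.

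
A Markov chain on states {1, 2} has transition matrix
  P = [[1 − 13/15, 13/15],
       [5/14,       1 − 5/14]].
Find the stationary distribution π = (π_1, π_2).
π_1 = 75/257, π_2 = 182/257

Solve πP = π with π_1 + π_2 = 1. From πP = π: π_1 · (1 − 13/15) + π_2 · 5/14 = π_1 ⇒ π_2 · 5/14 = π_1 · 13/15 ⇒ π_2/π_1 = (13/15)/(5/14) = 182/75. Together with π_1 + π_2 = 1:
  π_1 = (5/14)/(13/15 + 5/14) = (5/14)/(257/210) = 75/257,
  π_2 = (13/15)/(13/15 + 5/14) = (13/15)/(257/210) = 182/257.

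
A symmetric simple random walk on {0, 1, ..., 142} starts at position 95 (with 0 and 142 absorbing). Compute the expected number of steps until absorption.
E[τ | X_0 = 95] = 4465

Let v_k = E[τ | X_0 = k]. Boundary: v_0 = v_142 = 0. Recurrence: v_k = 1 + (v_{k-1} + v_{k+1})/2 for 1 ≤ k ≤ 141. The particular solution to v_k − (v_{k-1} + v_{k+1})/2 = 1 is v_k = −k^2. Adding homogeneous solution A + B k and matching boundaries gives v_k = k (142 − k). Substituting k = 95: v_95 = 95 · 47 = 4465.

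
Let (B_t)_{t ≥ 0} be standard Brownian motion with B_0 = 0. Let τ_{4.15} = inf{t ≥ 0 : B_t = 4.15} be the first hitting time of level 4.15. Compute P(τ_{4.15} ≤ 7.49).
P(τ_{4.15} ≤ 7.49) = 2(1 − Φ(4.15/√7.49)) = 2(1 − Φ(1.5164)) ≈ 0.1294

By the reflection principle for standard BM, P(τ_b ≤ t) = 2 · P(B_t ≥ b). Since B_t ~ N(0, t), P(B_t ≥ 4.15) = 1 − Φ(4.15/√t) = 1 − Φ(4.15/√7.49) = 1 − Φ(1.5164) ≈ 0.06471. Doubling: P(τ_{4.15} ≤ 7.49) ≈ 2 · 0.06471 = 0.12942 ≈ 0.1294.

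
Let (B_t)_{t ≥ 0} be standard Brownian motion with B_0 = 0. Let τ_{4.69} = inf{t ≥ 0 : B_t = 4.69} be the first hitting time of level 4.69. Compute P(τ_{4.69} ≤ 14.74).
P(τ_{4.69} ≤ 14.74) = 2(1 − Φ(4.69/√14.74)) = 2(1 − Φ(1.2216)) ≈ 0.2219

By the reflection principle for standard BM, P(τ_b ≤ t) = 2 · P(B_t ≥ b). Since B_t ~ N(0, t), P(B_t ≥ 4.69) = 1 − Φ(4.69/√t) = 1 − Φ(4.69/√14.74) = 1 − Φ(1.2216) ≈ 0.11093. Doubling: P(τ_{4.69} ≤ 14.74) ≈ 2 · 0.11093 = 0.22186 ≈ 0.2219.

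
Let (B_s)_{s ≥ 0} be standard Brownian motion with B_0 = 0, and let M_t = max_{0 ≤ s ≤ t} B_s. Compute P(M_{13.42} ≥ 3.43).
P(M_{13.42} ≥ 3.43) = 2·P(B_{13.42} ≥ 3.43) = 2(1 − Φ(3.43/√13.42)) ≈ 0.3491

By the reflection principle for Brownian motion, P(M_t ≥ a) = 2 · P(B_t ≥ a) for a ≥ 0. Since B_t ~ N(0, t), P(B_t ≥ 3.43) = 1 − Φ(3.43/√t) = 1 − Φ(3.43/√13.42) = 1 − Φ(0.9363). So
  P(M_{13.42} ≥ 3.43) = 2(1 − Φ(0.9363)) ≈ 0.3491.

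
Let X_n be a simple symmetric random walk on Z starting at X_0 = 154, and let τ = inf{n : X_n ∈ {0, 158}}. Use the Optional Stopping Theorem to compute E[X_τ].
E[X_τ] = 154

X_n is a martingale and τ is a bounded-mean stopping time (indeed τ is finite a.s. with bounded expectation since the walk is in a bounded region). By the OST, E[X_τ] = E[X_0] = 154. Equivalently: E[X_τ] = 158 · P(hit 158 first) + 0 · P(hit 0 first) = 158 · (154/158) = 154.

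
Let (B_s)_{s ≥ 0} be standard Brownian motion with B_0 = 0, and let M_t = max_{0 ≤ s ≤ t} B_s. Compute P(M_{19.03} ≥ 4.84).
P(M_{19.03} ≥ 4.84) = 2·P(B_{19.03} ≥ 4.84) = 2(1 − Φ(4.84/√19.03)) ≈ 0.2672

By the reflection principle for Brownian motion, P(M_t ≥ a) = 2 · P(B_t ≥ a) for a ≥ 0. Since B_t ~ N(0, t), P(B_t ≥ 4.84) = 1 − Φ(4.84/√t) = 1 − Φ(4.84/√19.03) = 1 − Φ(1.1095). So
  P(M_{19.03} ≥ 4.84) = 2(1 − Φ(1.1095)) ≈ 0.2672.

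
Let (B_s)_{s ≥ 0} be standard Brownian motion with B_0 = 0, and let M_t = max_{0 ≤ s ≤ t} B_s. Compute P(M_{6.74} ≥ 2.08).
P(M_{6.74} ≥ 2.08) = 2·P(B_{6.74} ≥ 2.08) = 2(1 − Φ(2.08/√6.74)) ≈ 0.4230

By the reflection principle for Brownian motion, P(M_t ≥ a) = 2 · P(B_t ≥ a) for a ≥ 0. Since B_t ~ N(0, t), P(B_t ≥ 2.08) = 1 − Φ(2.08/√t) = 1 − Φ(2.08/√6.74) = 1 − Φ(0.8012). So
  P(M_{6.74} ≥ 2.08) = 2(1 − Φ(0.8012)) ≈ 0.4230.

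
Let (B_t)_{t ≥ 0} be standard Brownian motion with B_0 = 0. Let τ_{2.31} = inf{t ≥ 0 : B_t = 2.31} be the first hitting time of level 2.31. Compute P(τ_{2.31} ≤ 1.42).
P(τ_{2.31} ≤ 1.42) = 2(1 − Φ(2.31/√1.42)) = 2(1 − Φ(1.9385)) ≈ 0.0526

By the reflection principle for standard BM, P(τ_b ≤ t) = 2 · P(B_t ≥ b). Since B_t ~ N(0, t), P(B_t ≥ 2.31) = 1 − Φ(2.31/√t) = 1 − Φ(2.31/√1.42) = 1 − Φ(1.9385) ≈ 0.02628. Doubling: P(τ_{2.31} ≤ 1.42) ≈ 2 · 0.02628 = 0.05256 ≈ 0.0526.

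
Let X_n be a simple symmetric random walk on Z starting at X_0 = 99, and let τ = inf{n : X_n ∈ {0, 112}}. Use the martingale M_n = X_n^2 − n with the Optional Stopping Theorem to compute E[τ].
E[τ] = 1287

M_n = X_n^2 − n is a martingale (since E[X_{n+1}^2 | F_n] = X_n^2 + 1). By OST (τ has finite mean in a bounded region), E[M_τ] = E[M_0] = X_0^2 − 0 = 99^2 = 9801. Also E[M_τ] = E[X_τ^2] − E[τ]. The walk exits at 0 or 112, with P(hit 112 first) = 99/112, so E[X_τ^2] = 112^2 · 99/112 + 0 = 11088. Thus E[τ] = E[X_τ^2] − E[M_τ] = 11088 − 9801 = 1287 = 99(112 − 99) = 1287.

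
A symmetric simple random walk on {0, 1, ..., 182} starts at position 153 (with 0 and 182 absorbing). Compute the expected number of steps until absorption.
E[τ | X_0 = 153] = 4437

Let v_k = E[τ | X_0 = k]. Boundary: v_0 = v_182 = 0. Recurrence: v_k = 1 + (v_{k-1} + v_{k+1})/2 for 1 ≤ k ≤ 181. The particular solution to v_k − (v_{k-1} + v_{k+1})/2 = 1 is v_k = −k^2. Adding homogeneous solution A + B k and matching boundaries gives v_k = k (182 − k). Substituting k = 153: v_153 = 153 · 29 = 4437.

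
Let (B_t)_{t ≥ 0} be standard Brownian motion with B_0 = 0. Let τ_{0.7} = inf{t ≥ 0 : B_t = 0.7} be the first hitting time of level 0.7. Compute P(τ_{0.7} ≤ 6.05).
P(τ_{0.7} ≤ 6.05) = 2(1 − Φ(0.7/√6.05)) = 2(1 − Φ(0.2846)) ≈ 0.7760

By the reflection principle for standard BM, P(τ_b ≤ t) = 2 · P(B_t ≥ b). Since B_t ~ N(0, t), P(B_t ≥ 0.7) = 1 − Φ(0.7/√t) = 1 − Φ(0.7/√6.05) = 1 − Φ(0.2846) ≈ 0.38798. Doubling: P(τ_{0.7} ≤ 6.05) ≈ 2 · 0.38798 = 0.77596 ≈ 0.7760.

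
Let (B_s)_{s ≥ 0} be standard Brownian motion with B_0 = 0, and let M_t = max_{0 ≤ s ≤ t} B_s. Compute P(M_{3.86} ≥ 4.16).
P(M_{3.86} ≥ 4.16) = 2·P(B_{3.86} ≥ 4.16) = 2(1 − Φ(4.16/√3.86)) ≈ 0.0342

By the reflection principle for Brownian motion, P(M_t ≥ a) = 2 · P(B_t ≥ a) for a ≥ 0. Since B_t ~ N(0, t), P(B_t ≥ 4.16) = 1 − Φ(4.16/√t) = 1 − Φ(4.16/√3.86) = 1 − Φ(2.1174). So
  P(M_{3.86} ≥ 4.16) = 2(1 − Φ(2.1174)) ≈ 0.0342.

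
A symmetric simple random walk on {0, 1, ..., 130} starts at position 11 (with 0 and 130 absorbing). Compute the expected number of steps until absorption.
E[τ | X_0 = 11] = 1309

Let v_k = E[τ | X_0 = k]. Boundary: v_0 = v_130 = 0. Recurrence: v_k = 1 + (v_{k-1} + v_{k+1})/2 for 1 ≤ k ≤ 129. The particular solution to v_k − (v_{k-1} + v_{k+1})/2 = 1 is v_k = −k^2. Adding homogeneous solution A + B k and matching boundaries gives v_k = k (130 − k). Substituting k = 11: v_11 = 11 · 119 = 1309.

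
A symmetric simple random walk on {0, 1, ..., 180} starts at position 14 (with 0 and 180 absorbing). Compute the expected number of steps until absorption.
E[τ | X_0 = 14] = 2324

Let v_k = E[τ | X_0 = k]. Boundary: v_0 = v_180 = 0. Recurrence: v_k = 1 + (v_{k-1} + v_{k+1})/2 for 1 ≤ k ≤ 179. The particular solution to v_k − (v_{k-1} + v_{k+1})/2 = 1 is v_k = −k^2. Adding homogeneous solution A + B k and matching boundaries gives v_k = k (180 − k). Substituting k = 14: v_14 = 14 · 166 = 2324.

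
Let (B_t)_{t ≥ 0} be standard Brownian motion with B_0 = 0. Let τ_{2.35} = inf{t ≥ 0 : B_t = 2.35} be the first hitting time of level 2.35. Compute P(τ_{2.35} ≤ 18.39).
P(τ_{2.35} ≤ 18.39) = 2(1 − Φ(2.35/√18.39)) = 2(1 − Φ(0.5480)) ≈ 0.5837

By the reflection principle for standard BM, P(τ_b ≤ t) = 2 · P(B_t ≥ b). Since B_t ~ N(0, t), P(B_t ≥ 2.35) = 1 − Φ(2.35/√t) = 1 − Φ(2.35/√18.39) = 1 − Φ(0.5480) ≈ 0.29185. Doubling: P(τ_{2.35} ≤ 18.39) ≈ 2 · 0.29185 = 0.58370 ≈ 0.5837.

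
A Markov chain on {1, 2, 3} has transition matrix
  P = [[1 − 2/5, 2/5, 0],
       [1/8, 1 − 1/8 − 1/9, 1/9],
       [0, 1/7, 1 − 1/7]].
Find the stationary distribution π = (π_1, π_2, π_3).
π = (45/301, 144/301, 16/43)

This is a birth-death chain on three states, which satisfies detailed balance: π_1 · P_{12} = π_2 · P_{21} and π_2 · P_{23} = π_3 · P_{32}.
From π_1 · 2/5 = π_2 · 1/8: π_2/π_1 = (2/5)/(1/8) = 16/5.
From π_2 · 1/9 = π_3 · 1/7: π_3/π_2 = (1/9)/(1/7) = 7/9.
Take π_1 proportional to 1; then unnormalized π = (1, 16/5, 112/45). Normalize by dividing by the sum 301/45:
  π = (45/301, 144/301, 16/43).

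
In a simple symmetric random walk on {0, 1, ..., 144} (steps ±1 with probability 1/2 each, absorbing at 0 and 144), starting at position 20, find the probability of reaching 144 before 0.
P(hit 144 before 0) = 20/144 = 5/36

Let u_k = P(hit 144 before 0 | start at k). Then u_0 = 0, u_144 = 1, and u_k = u_{k-1}/2 + u_{k+1}/2 for 1 ≤ k ≤ 143. This harmonic recurrence is solved by u_k = k/144, giving u_20 = 20/144 = 5/36.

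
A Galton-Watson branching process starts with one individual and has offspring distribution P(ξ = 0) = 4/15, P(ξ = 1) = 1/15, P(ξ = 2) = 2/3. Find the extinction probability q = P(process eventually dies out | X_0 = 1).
q = 2/5

The pgf is f(s) = 4/15 + 1/15·s + 2/3·s². The extinction probability q is the smallest fixed point of f in [0, 1]. Setting s = f(s):
  2/3·s² + (1/15 − 1)·s + 4/15 = 0
  2/3·s² − (4/15 + 2/3)·s + 4/15 = 0
which factors as (s − 1)·(2/3·s − 4/15) = 0, giving roots s = 1 and s = (4/15)/(2/3) = 2/5.
Mean offspring μ = 1/15 + 2·2/3 = 7/5 > 1 (supercritical), so q < 1. The extinction probability is the smaller root: q = (4/15)/(2/3) = 2/5.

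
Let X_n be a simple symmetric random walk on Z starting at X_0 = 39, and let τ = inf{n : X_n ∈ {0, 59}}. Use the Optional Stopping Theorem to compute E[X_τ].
E[X_τ] = 39

X_n is a martingale and τ is a bounded-mean stopping time (indeed τ is finite a.s. with bounded expectation since the walk is in a bounded region). By the OST, E[X_τ] = E[X_0] = 39. Equivalently: E[X_τ] = 59 · P(hit 59 first) + 0 · P(hit 0 first) = 59 · (39/59) = 39.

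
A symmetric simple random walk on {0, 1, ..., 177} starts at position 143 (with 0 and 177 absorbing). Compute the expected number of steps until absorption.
E[τ | X_0 = 143] = 4862

Let v_k = E[τ | X_0 = k]. Boundary: v_0 = v_177 = 0. Recurrence: v_k = 1 + (v_{k-1} + v_{k+1})/2 for 1 ≤ k ≤ 176. The particular solution to v_k − (v_{k-1} + v_{k+1})/2 = 1 is v_k = −k^2. Adding homogeneous solution A + B k and matching boundaries gives v_k = k (177 − k). Substituting k = 143: v_143 = 143 · 34 = 4862.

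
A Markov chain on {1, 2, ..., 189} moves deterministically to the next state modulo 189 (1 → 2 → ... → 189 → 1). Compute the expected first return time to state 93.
E[T_93 | X_0 = 93] = 189

The chain cycles deterministically, so starting at state 93 it returns in exactly 189 steps. Equivalently, the stationary distribution is uniform π_j = 1/189 for every state j, so by Kac's formula E[T_93] = 1/π_93 = 189.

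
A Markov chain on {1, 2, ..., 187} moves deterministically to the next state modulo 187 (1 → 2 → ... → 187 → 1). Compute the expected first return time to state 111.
E[T_111 | X_0 = 111] = 187

The chain cycles deterministically, so starting at state 111 it returns in exactly 187 steps. Equivalently, the stationary distribution is uniform π_j = 1/187 for every state j, so by Kac's formula E[T_111] = 1/π_111 = 187.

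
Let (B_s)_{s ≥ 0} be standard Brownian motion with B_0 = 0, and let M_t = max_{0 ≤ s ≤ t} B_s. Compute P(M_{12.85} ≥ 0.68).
P(M_{12.85} ≥ 0.68) = 2·P(B_{12.85} ≥ 0.68) = 2(1 − Φ(0.68/√12.85)) ≈ 0.8495

By the reflection principle for Brownian motion, P(M_t ≥ a) = 2 · P(B_t ≥ a) for a ≥ 0. Since B_t ~ N(0, t), P(B_t ≥ 0.68) = 1 − Φ(0.68/√t) = 1 − Φ(0.68/√12.85) = 1 − Φ(0.1897). So
  P(M_{12.85} ≥ 0.68) = 2(1 − Φ(0.1897)) ≈ 0.8495.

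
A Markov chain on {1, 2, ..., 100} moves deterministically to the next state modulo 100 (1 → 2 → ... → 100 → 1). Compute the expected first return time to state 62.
E[T_62 | X_0 = 62] = 100

The chain cycles deterministically, so starting at state 62 it returns in exactly 100 steps. Equivalently, the stationary distribution is uniform π_j = 1/100 for every state j, so by Kac's formula E[T_62] = 1/π_62 = 100.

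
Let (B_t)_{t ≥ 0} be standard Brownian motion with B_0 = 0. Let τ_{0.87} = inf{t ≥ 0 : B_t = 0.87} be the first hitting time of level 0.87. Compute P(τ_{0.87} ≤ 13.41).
P(τ_{0.87} ≤ 13.41) = 2(1 − Φ(0.87/√13.41)) = 2(1 − Φ(0.2376)) ≈ 0.8122

By the reflection principle for standard BM, P(τ_b ≤ t) = 2 · P(B_t ≥ b). Since B_t ~ N(0, t), P(B_t ≥ 0.87) = 1 − Φ(0.87/√t) = 1 − Φ(0.87/√13.41) = 1 − Φ(0.2376) ≈ 0.40610. Doubling: P(τ_{0.87} ≤ 13.41) ≈ 2 · 0.40610 = 0.81220 ≈ 0.8122.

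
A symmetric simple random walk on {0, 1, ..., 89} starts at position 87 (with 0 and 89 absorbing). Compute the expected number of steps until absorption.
E[τ | X_0 = 87] = 174

Let v_k = E[τ | X_0 = k]. Boundary: v_0 = v_89 = 0. Recurrence: v_k = 1 + (v_{k-1} + v_{k+1})/2 for 1 ≤ k ≤ 88. The particular solution to v_k − (v_{k-1} + v_{k+1})/2 = 1 is v_k = −k^2. Adding homogeneous solution A + B k and matching boundaries gives v_k = k (89 − k). Substituting k = 87: v_87 = 87 · 2 = 174.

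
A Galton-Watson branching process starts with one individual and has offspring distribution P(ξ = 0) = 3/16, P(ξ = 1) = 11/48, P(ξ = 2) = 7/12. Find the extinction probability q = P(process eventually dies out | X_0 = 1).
q = 9/28

The pgf is f(s) = 3/16 + 11/48·s + 7/12·s². The extinction probability q is the smallest fixed point of f in [0, 1]. Setting s = f(s):
  7/12·s² + (11/48 − 1)·s + 3/16 = 0
  7/12·s² − (3/16 + 7/12)·s + 3/16 = 0
which factors as (s − 1)·(7/12·s − 3/16) = 0, giving roots s = 1 and s = (3/16)/(7/12) = 9/28.
Mean offspring μ = 11/48 + 2·7/12 = 67/48 > 1 (supercritical), so q < 1. The extinction probability is the smaller root: q = (3/16)/(7/12) = 9/28.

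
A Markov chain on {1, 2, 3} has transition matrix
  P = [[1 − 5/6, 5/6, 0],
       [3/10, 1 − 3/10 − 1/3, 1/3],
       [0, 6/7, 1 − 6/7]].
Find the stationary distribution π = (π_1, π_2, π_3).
π = (162/787, 450/787, 175/787)

This is a birth-death chain on three states, which satisfies detailed balance: π_1 · P_{12} = π_2 · P_{21} and π_2 · P_{23} = π_3 · P_{32}.
From π_1 · 5/6 = π_2 · 3/10: π_2/π_1 = (5/6)/(3/10) = 25/9.
From π_2 · 1/3 = π_3 · 6/7: π_3/π_2 = (1/3)/(6/7) = 7/18.
Take π_1 proportional to 1; then unnormalized π = (1, 25/9, 175/162). Normalize by dividing by the sum 787/162:
  π = (162/787, 450/787, 175/787).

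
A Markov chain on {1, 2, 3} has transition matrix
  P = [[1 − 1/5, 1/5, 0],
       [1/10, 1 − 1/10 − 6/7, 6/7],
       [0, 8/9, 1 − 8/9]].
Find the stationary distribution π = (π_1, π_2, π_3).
π = (14/69, 28/69, 9/23)

This is a birth-death chain on three states, which satisfies detailed balance: π_1 · P_{12} = π_2 · P_{21} and π_2 · P_{23} = π_3 · P_{32}.
From π_1 · 1/5 = π_2 · 1/10: π_2/π_1 = (1/5)/(1/10) = 2.
From π_2 · 6/7 = π_3 · 8/9: π_3/π_2 = (6/7)/(8/9) = 27/28.
Take π_1 proportional to 1; then unnormalized π = (1, 2, 27/14). Normalize by dividing by the sum 69/14:
  π = (14/69, 28/69, 9/23).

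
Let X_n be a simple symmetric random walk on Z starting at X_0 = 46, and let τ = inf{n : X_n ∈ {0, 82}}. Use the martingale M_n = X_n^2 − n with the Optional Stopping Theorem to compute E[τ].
E[τ] = 1656

M_n = X_n^2 − n is a martingale (since E[X_{n+1}^2 | F_n] = X_n^2 + 1). By OST (τ has finite mean in a bounded region), E[M_τ] = E[M_0] = X_0^2 − 0 = 46^2 = 2116. Also E[M_τ] = E[X_τ^2] − E[τ]. The walk exits at 0 or 82, with P(hit 82 first) = 46/82, so E[X_τ^2] = 82^2 · 46/82 + 0 = 3772. Thus E[τ] = E[X_τ^2] − E[M_τ] = 3772 − 2116 = 1656 = 46(82 − 46) = 1656.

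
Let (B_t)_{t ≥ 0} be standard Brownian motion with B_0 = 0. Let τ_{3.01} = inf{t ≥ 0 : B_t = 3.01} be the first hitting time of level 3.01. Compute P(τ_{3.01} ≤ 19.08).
P(τ_{3.01} ≤ 19.08) = 2(1 − Φ(3.01/√19.08)) = 2(1 − Φ(0.6891)) ≈ 0.4908

By the reflection principle for standard BM, P(τ_b ≤ t) = 2 · P(B_t ≥ b). Since B_t ~ N(0, t), P(B_t ≥ 3.01) = 1 − Φ(3.01/√t) = 1 − Φ(3.01/√19.08) = 1 − Φ(0.6891) ≈ 0.24538. Doubling: P(τ_{3.01} ≤ 19.08) ≈ 2 · 0.24538 = 0.49076 ≈ 0.4908.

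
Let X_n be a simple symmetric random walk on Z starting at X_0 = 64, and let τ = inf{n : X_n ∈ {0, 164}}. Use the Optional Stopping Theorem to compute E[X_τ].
E[X_τ] = 64

X_n is a martingale and τ is a bounded-mean stopping time (indeed τ is finite a.s. with bounded expectation since the walk is in a bounded region). By the OST, E[X_τ] = E[X_0] = 64. Equivalently: E[X_τ] = 164 · P(hit 164 first) + 0 · P(hit 0 first) = 164 · (64/164) = 64.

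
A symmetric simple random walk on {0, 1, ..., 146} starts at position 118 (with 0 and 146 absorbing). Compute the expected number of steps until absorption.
E[τ | X_0 = 118] = 3304

Let v_k = E[τ | X_0 = k]. Boundary: v_0 = v_146 = 0. Recurrence: v_k = 1 + (v_{k-1} + v_{k+1})/2 for 1 ≤ k ≤ 145. The particular solution to v_k − (v_{k-1} + v_{k+1})/2 = 1 is v_k = −k^2. Adding homogeneous solution A + B k and matching boundaries gives v_k = k (146 − k). Substituting k = 118: v_118 = 118 · 28 = 3304.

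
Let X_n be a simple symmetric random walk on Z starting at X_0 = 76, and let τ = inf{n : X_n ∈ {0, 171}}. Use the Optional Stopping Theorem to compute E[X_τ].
E[X_τ] = 76

X_n is a martingale and τ is a bounded-mean stopping time (indeed τ is finite a.s. with bounded expectation since the walk is in a bounded region). By the OST, E[X_τ] = E[X_0] = 76. Equivalently: E[X_τ] = 171 · P(hit 171 first) + 0 · P(hit 0 first) = 171 · (76/171) = 76.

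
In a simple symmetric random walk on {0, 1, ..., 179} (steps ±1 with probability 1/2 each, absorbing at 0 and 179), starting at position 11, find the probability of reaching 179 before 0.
P(hit 179 before 0) = 11/179

Let u_k = P(hit 179 before 0 | start at k). Then u_0 = 0, u_179 = 1, and u_k = u_{k-1}/2 + u_{k+1}/2 for 1 ≤ k ≤ 178. This harmonic recurrence is solved by u_k = k/179, giving u_11 = 11/179.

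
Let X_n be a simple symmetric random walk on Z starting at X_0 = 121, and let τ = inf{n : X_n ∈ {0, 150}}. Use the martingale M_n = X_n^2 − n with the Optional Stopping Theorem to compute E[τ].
E[τ] = 3509

M_n = X_n^2 − n is a martingale (since E[X_{n+1}^2 | F_n] = X_n^2 + 1). By OST (τ has finite mean in a bounded region), E[M_τ] = E[M_0] = X_0^2 − 0 = 121^2 = 14641. Also E[M_τ] = E[X_τ^2] − E[τ]. The walk exits at 0 or 150, with P(hit 150 first) = 121/150, so E[X_τ^2] = 150^2 · 121/150 + 0 = 18150. Thus E[τ] = E[X_τ^2] − E[M_τ] = 18150 − 14641 = 3509 = 121(150 − 121) = 3509.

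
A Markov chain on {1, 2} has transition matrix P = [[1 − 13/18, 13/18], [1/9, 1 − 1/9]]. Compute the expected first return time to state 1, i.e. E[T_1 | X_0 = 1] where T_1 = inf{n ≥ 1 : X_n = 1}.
E[T_1 | X_0 = 1] = 1/π_1 = 15/2

For an irreducible recurrent Markov chain with stationary distribution π, E[T_i | X_0 = i] = 1/π_i (Kac's formula). Here π_1 = (1/9)/(13/18 + 1/9) = (1/9)/(5/6) = 2/15, so E[T_1 | X_0 = 1] = 1/π_1 = (13/18 + 1/9)/(1/9) = (5/6)/(1/9) = 15/2.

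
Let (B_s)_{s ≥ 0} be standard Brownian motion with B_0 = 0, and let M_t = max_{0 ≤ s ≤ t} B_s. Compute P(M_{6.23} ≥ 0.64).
P(M_{6.23} ≥ 0.64) = 2·P(B_{6.23} ≥ 0.64) = 2(1 − Φ(0.64/√6.23)) ≈ 0.7976

By the reflection principle for Brownian motion, P(M_t ≥ a) = 2 · P(B_t ≥ a) for a ≥ 0. Since B_t ~ N(0, t), P(B_t ≥ 0.64) = 1 − Φ(0.64/√t) = 1 − Φ(0.64/√6.23) = 1 − Φ(0.2564). So
  P(M_{6.23} ≥ 0.64) = 2(1 − Φ(0.2564)) ≈ 0.7976.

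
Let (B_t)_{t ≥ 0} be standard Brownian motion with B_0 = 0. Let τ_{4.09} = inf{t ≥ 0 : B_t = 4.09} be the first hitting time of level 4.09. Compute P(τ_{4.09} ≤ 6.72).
P(τ_{4.09} ≤ 6.72) = 2(1 − Φ(4.09/√6.72)) = 2(1 − Φ(1.5778)) ≈ 0.1146

By the reflection principle for standard BM, P(τ_b ≤ t) = 2 · P(B_t ≥ b). Since B_t ~ N(0, t), P(B_t ≥ 4.09) = 1 − Φ(4.09/√t) = 1 − Φ(4.09/√6.72) = 1 − Φ(1.5778) ≈ 0.05731. Doubling: P(τ_{4.09} ≤ 6.72) ≈ 2 · 0.05731 = 0.11462 ≈ 0.1146.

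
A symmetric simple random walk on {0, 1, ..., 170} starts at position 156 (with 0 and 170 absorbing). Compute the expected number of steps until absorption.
E[τ | X_0 = 156] = 2184

Let v_k = E[τ | X_0 = k]. Boundary: v_0 = v_170 = 0. Recurrence: v_k = 1 + (v_{k-1} + v_{k+1})/2 for 1 ≤ k ≤ 169. The particular solution to v_k − (v_{k-1} + v_{k+1})/2 = 1 is v_k = −k^2. Adding homogeneous solution A + B k and matching boundaries gives v_k = k (170 − k). Substituting k = 156: v_156 = 156 · 14 = 2184.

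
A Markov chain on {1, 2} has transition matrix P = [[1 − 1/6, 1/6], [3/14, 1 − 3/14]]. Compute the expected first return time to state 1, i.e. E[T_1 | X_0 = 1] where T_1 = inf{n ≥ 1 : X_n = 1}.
E[T_1 | X_0 = 1] = 1/π_1 = 16/9

For an irreducible recurrent Markov chain with stationary distribution π, E[T_i | X_0 = i] = 1/π_i (Kac's formula). Here π_1 = (3/14)/(1/6 + 3/14) = (3/14)/(8/21) = 9/16, so E[T_1 | X_0 = 1] = 1/π_1 = (1/6 + 3/14)/(3/14) = (8/21)/(3/14) = 16/9.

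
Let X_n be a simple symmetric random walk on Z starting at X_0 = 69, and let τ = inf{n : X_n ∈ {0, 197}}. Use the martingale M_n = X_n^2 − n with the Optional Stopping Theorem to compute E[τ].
E[τ] = 8832

M_n = X_n^2 − n is a martingale (since E[X_{n+1}^2 | F_n] = X_n^2 + 1). By OST (τ has finite mean in a bounded region), E[M_τ] = E[M_0] = X_0^2 − 0 = 69^2 = 4761. Also E[M_τ] = E[X_τ^2] − E[τ]. The walk exits at 0 or 197, with P(hit 197 first) = 69/197, so E[X_τ^2] = 197^2 · 69/197 + 0 = 13593. Thus E[τ] = E[X_τ^2] − E[M_τ] = 13593 − 4761 = 8832 = 69(197 − 69) = 8832.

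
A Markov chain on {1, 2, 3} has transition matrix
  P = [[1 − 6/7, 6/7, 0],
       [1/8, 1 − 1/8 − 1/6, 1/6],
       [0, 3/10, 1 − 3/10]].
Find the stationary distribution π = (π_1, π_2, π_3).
π = (3/35, 144/245, 16/49)

This is a birth-death chain on three states, which satisfies detailed balance: π_1 · P_{12} = π_2 · P_{21} and π_2 · P_{23} = π_3 · P_{32}.
From π_1 · 6/7 = π_2 · 1/8: π_2/π_1 = (6/7)/(1/8) = 48/7.
From π_2 · 1/6 = π_3 · 3/10: π_3/π_2 = (1/6)/(3/10) = 5/9.
Take π_1 proportional to 1; then unnormalized π = (1, 48/7, 80/21). Normalize by dividing by the sum 35/3:
  π = (3/35, 144/245, 16/49).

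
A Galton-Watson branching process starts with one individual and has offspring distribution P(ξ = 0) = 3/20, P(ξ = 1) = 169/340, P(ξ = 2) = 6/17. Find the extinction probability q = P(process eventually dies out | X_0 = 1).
q = 17/40

The pgf is f(s) = 3/20 + 169/340·s + 6/17·s². The extinction probability q is the smallest fixed point of f in [0, 1]. Setting s = f(s):
  6/17·s² + (169/340 − 1)·s + 3/20 = 0
  6/17·s² − (3/20 + 6/17)·s + 3/20 = 0
which factors as (s − 1)·(6/17·s − 3/20) = 0, giving roots s = 1 and s = (3/20)/(6/17) = 17/40.
Mean offspring μ = 169/340 + 2·6/17 = 409/340 > 1 (supercritical), so q < 1. The extinction probability is the smaller root: q = (3/20)/(6/17) = 17/40.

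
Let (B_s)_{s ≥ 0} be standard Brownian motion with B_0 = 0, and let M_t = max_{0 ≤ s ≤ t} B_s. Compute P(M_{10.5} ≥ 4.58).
P(M_{10.5} ≥ 4.58) = 2·P(B_{10.5} ≥ 4.58) = 2(1 − Φ(4.58/√10.5)) ≈ 0.1575

By the reflection principle for Brownian motion, P(M_t ≥ a) = 2 · P(B_t ≥ a) for a ≥ 0. Since B_t ~ N(0, t), P(B_t ≥ 4.58) = 1 − Φ(4.58/√t) = 1 − Φ(4.58/√10.5) = 1 − Φ(1.4134). So
  P(M_{10.5} ≥ 4.58) = 2(1 − Φ(1.4134)) ≈ 0.1575.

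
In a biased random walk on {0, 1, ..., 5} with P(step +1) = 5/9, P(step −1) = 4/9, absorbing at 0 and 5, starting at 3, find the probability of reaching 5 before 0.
P(hit 5 before 0) = (1 − (4/5)^3) / (1 − (4/5)^5) = 1525/2101

Let u_k denote P(reach 5 before 0 | start at k). Boundary: u_0 = 0, u_5 = 1. Recurrence: u_k = 5/9·u_{k+1} + 4/9·u_{k-1} for 1 ≤ k ≤ 4. Try u_k = A + B·r^k with r = q/p = (4/9)/(5/9) = 4/5. Substitution satisfies the recurrence; boundary conditions give:
  u_k = (1 − r^k) / (1 − r^N) = (1 − (4/5)^3) / (1 − (4/5)^5) = 1525/2101.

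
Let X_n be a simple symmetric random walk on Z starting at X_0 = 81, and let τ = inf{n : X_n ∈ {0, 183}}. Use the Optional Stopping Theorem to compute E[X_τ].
E[X_τ] = 81

X_n is a martingale and τ is a bounded-mean stopping time (indeed τ is finite a.s. with bounded expectation since the walk is in a bounded region). By the OST, E[X_τ] = E[X_0] = 81. Equivalently: E[X_τ] = 183 · P(hit 183 first) + 0 · P(hit 0 first) = 183 · (81/183) = 81.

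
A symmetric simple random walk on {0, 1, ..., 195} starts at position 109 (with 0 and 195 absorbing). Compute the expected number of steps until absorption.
E[τ | X_0 = 109] = 9374

Let v_k = E[τ | X_0 = k]. Boundary: v_0 = v_195 = 0. Recurrence: v_k = 1 + (v_{k-1} + v_{k+1})/2 for 1 ≤ k ≤ 194. The particular solution to v_k − (v_{k-1} + v_{k+1})/2 = 1 is v_k = −k^2. Adding homogeneous solution A + B k and matching boundaries gives v_k = k (195 − k). Substituting k = 109: v_109 = 109 · 86 = 9374.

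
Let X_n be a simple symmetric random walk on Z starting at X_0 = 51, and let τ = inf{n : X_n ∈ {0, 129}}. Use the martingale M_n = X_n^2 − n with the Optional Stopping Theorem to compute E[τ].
E[τ] = 3978

M_n = X_n^2 − n is a martingale (since E[X_{n+1}^2 | F_n] = X_n^2 + 1). By OST (τ has finite mean in a bounded region), E[M_τ] = E[M_0] = X_0^2 − 0 = 51^2 = 2601. Also E[M_τ] = E[X_τ^2] − E[τ]. The walk exits at 0 or 129, with P(hit 129 first) = 51/129, so E[X_τ^2] = 129^2 · 51/129 + 0 = 6579. Thus E[τ] = E[X_τ^2] − E[M_τ] = 6579 − 2601 = 3978 = 51(129 − 51) = 3978.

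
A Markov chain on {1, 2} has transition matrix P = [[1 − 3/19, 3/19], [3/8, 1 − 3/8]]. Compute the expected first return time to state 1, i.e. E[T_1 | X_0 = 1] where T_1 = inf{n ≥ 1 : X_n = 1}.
E[T_1 | X_0 = 1] = 1/π_1 = 27/19

For an irreducible recurrent Markov chain with stationary distribution π, E[T_i | X_0 = i] = 1/π_i (Kac's formula). Here π_1 = (3/8)/(3/19 + 3/8) = (3/8)/(81/152) = 19/27, so E[T_1 | X_0 = 1] = 1/π_1 = (3/19 + 3/8)/(3/8) = (81/152)/(3/8) = 27/19.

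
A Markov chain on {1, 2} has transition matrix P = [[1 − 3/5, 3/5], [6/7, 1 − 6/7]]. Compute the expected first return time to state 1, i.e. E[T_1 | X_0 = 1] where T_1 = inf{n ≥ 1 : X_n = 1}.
E[T_1 | X_0 = 1] = 1/π_1 = 17/10

For an irreducible recurrent Markov chain with stationary distribution π, E[T_i | X_0 = i] = 1/π_i (Kac's formula). Here π_1 = (6/7)/(3/5 + 6/7) = (6/7)/(51/35) = 10/17, so E[T_1 | X_0 = 1] = 1/π_1 = (3/5 + 6/7)/(6/7) = (51/35)/(6/7) = 17/10.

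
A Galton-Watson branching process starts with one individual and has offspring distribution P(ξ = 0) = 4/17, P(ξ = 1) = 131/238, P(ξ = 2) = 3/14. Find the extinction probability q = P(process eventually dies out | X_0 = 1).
q = 1

Mean offspring μ = 0·4/17 + 1·131/238 + 2·3/14 = 233/238 ≤ 1. For μ ≤ 1 with offspring not concentrated at 1, the Galton-Watson process goes extinct almost surely, so q = 1.
(Algebraic check: The pgf is f(s) = 4/17 + 131/238·s + 3/14·s². The extinction probability q is the smallest fixed point of f in [0, 1]. Setting s = f(s):
  3/14·s² + (131/238 − 1)·s + 4/17 = 0
  3/14·s² − (4/17 + 3/14)·s + 4/17 = 0
which factors as (s − 1)·(3/14·s − 4/17) = 0, giving roots s = 1 and s = (4/17)/(3/14) = 56/51. Since 56/51 ≥ 1, the smallest root in [0, 1] is s = 1.)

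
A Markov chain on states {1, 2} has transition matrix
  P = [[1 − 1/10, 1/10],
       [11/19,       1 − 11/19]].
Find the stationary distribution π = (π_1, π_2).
π_1 = 110/129, π_2 = 19/129

Solve πP = π with π_1 + π_2 = 1. From πP = π: π_1 · (1 − 1/10) + π_2 · 11/19 = π_1 ⇒ π_2 · 11/19 = π_1 · 1/10 ⇒ π_2/π_1 = (1/10)/(11/19) = 19/110. Together with π_1 + π_2 = 1:
  π_1 = (11/19)/(1/10 + 11/19) = (11/19)/(129/190) = 110/129,
  π_2 = (1/10)/(1/10 + 11/19) = (1/10)/(129/190) = 19/129.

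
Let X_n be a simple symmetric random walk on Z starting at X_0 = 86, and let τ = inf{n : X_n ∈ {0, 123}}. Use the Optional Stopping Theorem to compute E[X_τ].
E[X_τ] = 86

X_n is a martingale and τ is a bounded-mean stopping time (indeed τ is finite a.s. with bounded expectation since the walk is in a bounded region). By the OST, E[X_τ] = E[X_0] = 86. Equivalently: E[X_τ] = 123 · P(hit 123 first) + 0 · P(hit 0 first) = 123 · (86/123) = 86.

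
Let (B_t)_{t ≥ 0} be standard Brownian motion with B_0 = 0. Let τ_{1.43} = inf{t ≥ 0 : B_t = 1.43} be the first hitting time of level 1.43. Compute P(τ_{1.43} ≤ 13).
P(τ_{1.43} ≤ 13) = 2(1 − Φ(1.43/√13)) = 2(1 − Φ(0.3966)) ≈ 0.6917

By the reflection principle for standard BM, P(τ_b ≤ t) = 2 · P(B_t ≥ b). Since B_t ~ N(0, t), P(B_t ≥ 1.43) = 1 − Φ(1.43/√t) = 1 − Φ(1.43/√13) = 1 − Φ(0.3966) ≈ 0.34583. Doubling: P(τ_{1.43} ≤ 13) ≈ 2 · 0.34583 = 0.69166 ≈ 0.6917.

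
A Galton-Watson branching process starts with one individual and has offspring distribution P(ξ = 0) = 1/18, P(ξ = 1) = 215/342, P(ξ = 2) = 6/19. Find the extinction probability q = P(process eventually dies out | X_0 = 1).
q = 19/108

The pgf is f(s) = 1/18 + 215/342·s + 6/19·s². The extinction probability q is the smallest fixed point of f in [0, 1]. Setting s = f(s):
  6/19·s² + (215/342 − 1)·s + 1/18 = 0
  6/19·s² − (1/18 + 6/19)·s + 1/18 = 0
which factors as (s − 1)·(6/19·s − 1/18) = 0, giving roots s = 1 and s = (1/18)/(6/19) = 19/108.
Mean offspring μ = 215/342 + 2·6/19 = 431/342 > 1 (supercritical), so q < 1. The extinction probability is the smaller root: q = (1/18)/(6/19) = 19/108.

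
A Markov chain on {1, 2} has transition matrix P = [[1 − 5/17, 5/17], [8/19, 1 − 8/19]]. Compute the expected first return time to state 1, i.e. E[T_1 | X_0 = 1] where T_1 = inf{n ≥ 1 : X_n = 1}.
E[T_1 | X_0 = 1] = 1/π_1 = 231/136

For an irreducible recurrent Markov chain with stationary distribution π, E[T_i | X_0 = i] = 1/π_i (Kac's formula). Here π_1 = (8/19)/(5/17 + 8/19) = (8/19)/(231/323) = 136/231, so E[T_1 | X_0 = 1] = 1/π_1 = (5/17 + 8/19)/(8/19) = (231/323)/(8/19) = 231/136.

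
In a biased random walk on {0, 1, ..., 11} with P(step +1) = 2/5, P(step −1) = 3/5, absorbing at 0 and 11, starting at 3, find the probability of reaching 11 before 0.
P(hit 11 before 0) = (1 − (3/2)^3) / (1 − (3/2)^11) = 4864/175099

Let u_k denote P(reach 11 before 0 | start at k). Boundary: u_0 = 0, u_11 = 1. Recurrence: u_k = 2/5·u_{k+1} + 3/5·u_{k-1} for 1 ≤ k ≤ 10. Try u_k = A + B·r^k with r = q/p = (3/5)/(2/5) = 3/2. Substitution satisfies the recurrence; boundary conditions give:
  u_k = (1 − r^k) / (1 − r^N) = (1 − (3/2)^3) / (1 − (3/2)^11) = 4864/175099.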